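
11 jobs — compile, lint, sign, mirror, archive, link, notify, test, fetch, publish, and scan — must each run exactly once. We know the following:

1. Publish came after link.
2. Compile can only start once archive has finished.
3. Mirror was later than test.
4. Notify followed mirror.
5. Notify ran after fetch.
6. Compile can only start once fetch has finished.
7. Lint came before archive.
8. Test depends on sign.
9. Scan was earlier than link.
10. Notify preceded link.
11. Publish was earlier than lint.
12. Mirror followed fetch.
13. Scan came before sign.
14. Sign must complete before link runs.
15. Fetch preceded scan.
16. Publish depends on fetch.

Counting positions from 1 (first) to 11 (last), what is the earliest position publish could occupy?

8

Fetch, link, mirror, notify, scan, sign, and test must all come before publish — 7 forced predecessors.
Nothing else is forced ahead of publish, so its earliest slot is position 7 + 1 = 8.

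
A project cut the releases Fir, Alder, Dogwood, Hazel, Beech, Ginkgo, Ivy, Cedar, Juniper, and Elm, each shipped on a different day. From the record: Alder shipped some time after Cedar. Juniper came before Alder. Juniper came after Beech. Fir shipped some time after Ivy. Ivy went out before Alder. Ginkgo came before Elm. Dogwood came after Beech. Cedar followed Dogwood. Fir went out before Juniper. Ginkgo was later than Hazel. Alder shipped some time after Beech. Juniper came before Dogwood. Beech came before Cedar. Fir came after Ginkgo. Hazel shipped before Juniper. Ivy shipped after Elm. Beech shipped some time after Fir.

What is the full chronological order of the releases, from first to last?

Hazel, Ginkgo, Elm, Ivy, Fir, Beech, Juniper, Dogwood, Cedar, Alder

The constraints fix every adjacent pair, so only one ordering works:
Hazel → Ginkgo → Elm → Ivy → Fir → Beech → Juniper → Dogwood → Cedar → Alder.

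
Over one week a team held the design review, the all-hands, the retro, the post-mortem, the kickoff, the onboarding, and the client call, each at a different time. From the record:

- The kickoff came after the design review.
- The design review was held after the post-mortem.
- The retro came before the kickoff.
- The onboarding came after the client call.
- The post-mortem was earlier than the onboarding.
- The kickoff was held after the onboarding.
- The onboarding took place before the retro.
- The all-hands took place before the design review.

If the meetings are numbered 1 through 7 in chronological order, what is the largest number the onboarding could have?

The onboarding must come before the kickoff and the retro — 2 meetings forced after it.
Everything else can be placed before the onboarding in some valid order, so the onboarding can sit as late as position 7 − 2 = 5.

5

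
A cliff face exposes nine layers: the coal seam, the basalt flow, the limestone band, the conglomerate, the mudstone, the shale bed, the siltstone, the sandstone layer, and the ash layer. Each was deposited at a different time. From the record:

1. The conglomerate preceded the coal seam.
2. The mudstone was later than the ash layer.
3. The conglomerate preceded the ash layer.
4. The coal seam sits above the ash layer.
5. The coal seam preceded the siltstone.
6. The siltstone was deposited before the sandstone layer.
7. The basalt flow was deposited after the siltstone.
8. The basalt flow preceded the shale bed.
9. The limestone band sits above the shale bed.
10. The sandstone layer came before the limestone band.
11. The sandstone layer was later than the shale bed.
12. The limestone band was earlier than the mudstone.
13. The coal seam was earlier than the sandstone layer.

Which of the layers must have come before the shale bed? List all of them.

Directly stated before the shale bed: the basalt flow.
The ash layer reaches the shale bed via the ash layer → the coal seam → the siltstone → the basalt flow → the shale bed.
The coal seam reaches the shale bed via the coal seam → the siltstone → the basalt flow → the shale bed.
The conglomerate reaches the shale bed via the conglomerate → the coal seam → the siltstone → the basalt flow → the shale bed.
Likewise the siltstone reaches the shale bed by chaining the stated constraints.
No chain forces the sandstone layer (or any of the others) ahead of the shale bed.

the ash layer, the basalt flow, the coal seam, the conglomerate, the siltstone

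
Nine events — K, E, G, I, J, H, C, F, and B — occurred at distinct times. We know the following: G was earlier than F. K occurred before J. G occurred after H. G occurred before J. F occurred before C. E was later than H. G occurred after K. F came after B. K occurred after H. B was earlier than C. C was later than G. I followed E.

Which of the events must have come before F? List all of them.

B, G, H, K

Directly stated before F: B and G.
H reaches F via H → G → F.
K reaches F via K → G → F.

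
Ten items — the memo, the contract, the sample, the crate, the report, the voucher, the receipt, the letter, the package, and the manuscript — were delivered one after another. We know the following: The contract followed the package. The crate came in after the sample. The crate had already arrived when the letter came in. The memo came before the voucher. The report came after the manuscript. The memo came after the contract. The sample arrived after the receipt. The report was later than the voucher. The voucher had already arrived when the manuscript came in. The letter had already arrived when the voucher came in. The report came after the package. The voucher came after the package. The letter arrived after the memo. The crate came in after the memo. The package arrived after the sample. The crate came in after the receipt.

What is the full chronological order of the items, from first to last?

the receipt, the sample, the package, the contract, the memo, the crate, the letter, the voucher, the manuscript, the report

The constraints fix every adjacent pair, so only one ordering works:
the receipt → the sample → the package → the contract → the memo → the crate → the letter → the voucher → the manuscript → the report.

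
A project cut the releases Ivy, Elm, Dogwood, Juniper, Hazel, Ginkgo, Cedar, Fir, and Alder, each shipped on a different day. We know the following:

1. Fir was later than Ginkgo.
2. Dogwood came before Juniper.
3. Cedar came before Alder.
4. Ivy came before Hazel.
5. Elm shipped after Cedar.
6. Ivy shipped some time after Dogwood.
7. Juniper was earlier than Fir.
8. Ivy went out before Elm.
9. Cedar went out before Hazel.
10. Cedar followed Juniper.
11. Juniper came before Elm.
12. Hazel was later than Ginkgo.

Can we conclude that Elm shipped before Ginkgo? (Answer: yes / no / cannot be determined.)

No chain of stated constraints runs from Elm to Ginkgo, and none runs from Ginkgo to Elm either.
So the relative order of Elm and Ginkgo is not fixed by the given facts.

cannot be determined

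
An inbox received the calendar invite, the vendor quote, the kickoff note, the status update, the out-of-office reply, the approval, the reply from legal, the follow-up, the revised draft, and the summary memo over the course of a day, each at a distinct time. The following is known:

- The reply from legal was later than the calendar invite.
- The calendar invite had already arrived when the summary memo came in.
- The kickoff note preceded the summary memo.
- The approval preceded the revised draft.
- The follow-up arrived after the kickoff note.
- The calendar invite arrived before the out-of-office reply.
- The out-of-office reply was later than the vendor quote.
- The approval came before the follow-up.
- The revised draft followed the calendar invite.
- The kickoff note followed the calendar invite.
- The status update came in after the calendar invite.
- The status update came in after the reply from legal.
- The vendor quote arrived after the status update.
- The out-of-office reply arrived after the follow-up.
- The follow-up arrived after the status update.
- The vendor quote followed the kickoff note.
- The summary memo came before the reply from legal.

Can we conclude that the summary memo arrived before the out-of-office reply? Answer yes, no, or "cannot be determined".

Chain the constraints: the summary memo → the reply from legal → the status update → the follow-up → the out-of-office reply. Each link is directly stated, so the summary memo comes before the out-of-office reply.

yes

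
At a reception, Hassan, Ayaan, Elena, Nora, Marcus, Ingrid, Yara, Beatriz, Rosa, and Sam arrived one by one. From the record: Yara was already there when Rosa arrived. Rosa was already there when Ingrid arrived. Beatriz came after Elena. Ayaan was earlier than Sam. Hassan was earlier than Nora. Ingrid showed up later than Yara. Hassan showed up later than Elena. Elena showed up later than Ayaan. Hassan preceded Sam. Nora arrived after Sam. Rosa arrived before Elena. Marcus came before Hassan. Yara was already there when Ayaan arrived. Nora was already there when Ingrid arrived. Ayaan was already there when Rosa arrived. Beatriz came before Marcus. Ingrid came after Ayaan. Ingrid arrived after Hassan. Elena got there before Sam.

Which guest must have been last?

Every other guest has a chain of constraints placing them before Ingrid, so Ingrid is last.

Ingrid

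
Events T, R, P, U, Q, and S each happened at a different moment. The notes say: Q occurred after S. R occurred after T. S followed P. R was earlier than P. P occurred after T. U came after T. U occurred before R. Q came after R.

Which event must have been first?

T

T has a chain of constraints placing it before every other event, so T must be first.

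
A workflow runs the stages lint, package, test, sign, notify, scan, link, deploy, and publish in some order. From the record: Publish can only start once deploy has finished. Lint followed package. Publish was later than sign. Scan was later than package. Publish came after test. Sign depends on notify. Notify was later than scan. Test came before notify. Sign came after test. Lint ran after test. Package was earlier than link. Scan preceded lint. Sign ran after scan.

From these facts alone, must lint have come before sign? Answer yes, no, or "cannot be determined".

No chain of stated constraints runs from lint to sign, and none runs from sign to lint either.
So the relative order of lint and sign is not fixed by the given facts.

cannot be determined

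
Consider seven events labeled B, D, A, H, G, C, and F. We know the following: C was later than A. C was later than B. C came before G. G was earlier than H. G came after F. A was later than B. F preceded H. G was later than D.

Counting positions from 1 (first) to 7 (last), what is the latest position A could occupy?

A must come before C, G, and H — 3 events forced after it.
Everything else can be placed before A in some valid order, so A can sit as late as position 7 − 3 = 4.

4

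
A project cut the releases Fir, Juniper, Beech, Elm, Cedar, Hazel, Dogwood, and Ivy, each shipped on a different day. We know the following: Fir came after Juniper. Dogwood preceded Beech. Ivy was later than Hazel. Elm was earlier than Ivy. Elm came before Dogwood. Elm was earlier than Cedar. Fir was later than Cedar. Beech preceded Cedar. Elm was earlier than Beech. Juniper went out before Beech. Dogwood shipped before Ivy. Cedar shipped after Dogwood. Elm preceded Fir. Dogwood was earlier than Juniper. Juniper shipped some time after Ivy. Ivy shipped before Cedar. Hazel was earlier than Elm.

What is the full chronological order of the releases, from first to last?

The constraints fix every adjacent pair, so only one ordering works:
Hazel → Elm → Dogwood → Ivy → Juniper → Beech → Cedar → Fir.

Hazel, Elm, Dogwood, Ivy, Juniper, Beech, Cedar, Fir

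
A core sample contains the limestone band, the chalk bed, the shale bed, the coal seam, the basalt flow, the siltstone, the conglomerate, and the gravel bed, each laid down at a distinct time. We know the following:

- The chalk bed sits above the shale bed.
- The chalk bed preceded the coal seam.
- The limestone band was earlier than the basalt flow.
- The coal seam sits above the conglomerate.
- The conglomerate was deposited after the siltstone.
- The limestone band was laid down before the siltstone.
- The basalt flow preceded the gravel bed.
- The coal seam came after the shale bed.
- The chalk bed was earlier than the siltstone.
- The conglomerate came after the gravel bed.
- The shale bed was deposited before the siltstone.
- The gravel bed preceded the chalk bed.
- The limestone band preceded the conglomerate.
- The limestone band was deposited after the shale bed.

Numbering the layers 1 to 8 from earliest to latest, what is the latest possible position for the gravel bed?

The gravel bed must come before the chalk bed, the coal seam, the conglomerate, and the siltstone — 4 layers forced after it.
Everything else can be placed before the gravel bed in some valid order, so the gravel bed can sit as late as position 8 − 4 = 4.

4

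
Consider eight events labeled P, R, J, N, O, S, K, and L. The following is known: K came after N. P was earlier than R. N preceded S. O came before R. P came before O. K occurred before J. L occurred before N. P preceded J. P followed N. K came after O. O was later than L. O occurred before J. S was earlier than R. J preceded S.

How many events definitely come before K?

Directly stated before K: N and O.
L reaches K via L → N → K.
P reaches K via P → O → K.
That's L, N, O, and P — 4 in all.

4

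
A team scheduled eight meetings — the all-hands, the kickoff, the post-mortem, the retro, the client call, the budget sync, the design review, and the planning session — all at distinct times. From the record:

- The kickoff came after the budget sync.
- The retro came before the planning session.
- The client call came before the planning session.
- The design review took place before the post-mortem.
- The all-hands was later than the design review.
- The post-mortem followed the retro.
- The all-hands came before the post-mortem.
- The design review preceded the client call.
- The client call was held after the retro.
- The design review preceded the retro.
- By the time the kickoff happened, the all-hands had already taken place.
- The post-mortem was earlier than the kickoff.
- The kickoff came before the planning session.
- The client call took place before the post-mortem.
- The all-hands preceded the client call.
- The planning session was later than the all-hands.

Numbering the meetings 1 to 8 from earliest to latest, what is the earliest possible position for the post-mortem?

5

The all-hands, the client call, the design review, and the retro must all come before the post-mortem — 4 forced predecessors.
Nothing else is forced ahead of the post-mortem, so its earliest slot is position 4 + 1 = 5.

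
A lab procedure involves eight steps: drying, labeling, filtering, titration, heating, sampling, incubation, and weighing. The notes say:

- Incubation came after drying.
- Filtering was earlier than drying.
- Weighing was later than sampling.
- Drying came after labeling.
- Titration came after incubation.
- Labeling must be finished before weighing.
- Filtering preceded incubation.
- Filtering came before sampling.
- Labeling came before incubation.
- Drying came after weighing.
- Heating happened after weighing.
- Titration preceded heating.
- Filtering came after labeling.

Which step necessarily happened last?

Every other step has a chain of constraints placing it before heating, so heating is last.

heating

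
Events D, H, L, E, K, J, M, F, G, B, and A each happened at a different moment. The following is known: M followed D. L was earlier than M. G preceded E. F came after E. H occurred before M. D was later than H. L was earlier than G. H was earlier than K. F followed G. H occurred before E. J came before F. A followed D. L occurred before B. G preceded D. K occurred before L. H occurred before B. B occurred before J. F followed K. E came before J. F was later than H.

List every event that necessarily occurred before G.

H, K, L

Directly stated before G: L.
H reaches G via H → K → L → G.
K reaches G via K → L → G.
No chain forces M (or any of the others) ahead of G.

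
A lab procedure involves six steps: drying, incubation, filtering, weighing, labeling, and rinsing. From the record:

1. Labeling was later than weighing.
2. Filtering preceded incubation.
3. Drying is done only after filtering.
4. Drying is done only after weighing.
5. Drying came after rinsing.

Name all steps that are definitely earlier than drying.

Directly stated before drying: filtering, rinsing, and weighing.
No chain forces labeling (or any of the others) ahead of drying.

filtering, rinsing, weighing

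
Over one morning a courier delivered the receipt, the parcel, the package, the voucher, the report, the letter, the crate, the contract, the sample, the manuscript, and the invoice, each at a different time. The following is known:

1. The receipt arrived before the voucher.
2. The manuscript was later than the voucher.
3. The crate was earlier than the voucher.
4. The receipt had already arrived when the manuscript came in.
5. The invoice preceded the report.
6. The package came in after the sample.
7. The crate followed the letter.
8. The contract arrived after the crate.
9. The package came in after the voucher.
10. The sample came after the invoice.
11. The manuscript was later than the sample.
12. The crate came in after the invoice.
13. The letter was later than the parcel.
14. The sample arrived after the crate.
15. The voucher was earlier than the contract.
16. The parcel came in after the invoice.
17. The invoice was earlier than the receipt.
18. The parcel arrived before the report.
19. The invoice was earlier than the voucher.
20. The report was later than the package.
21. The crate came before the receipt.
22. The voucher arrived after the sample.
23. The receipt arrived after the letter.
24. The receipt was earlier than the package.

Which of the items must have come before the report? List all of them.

the crate, the invoice, the letter, the package, the parcel, the receipt, the sample, the voucher

Directly stated before the report: the invoice, the package, and the parcel.
The crate reaches the report via the crate → the sample → the package → the report.
The letter reaches the report via the letter → the receipt → the package → the report.
The receipt reaches the report via the receipt → the package → the report.
Likewise the sample and the voucher each reach the report by chaining the stated constraints.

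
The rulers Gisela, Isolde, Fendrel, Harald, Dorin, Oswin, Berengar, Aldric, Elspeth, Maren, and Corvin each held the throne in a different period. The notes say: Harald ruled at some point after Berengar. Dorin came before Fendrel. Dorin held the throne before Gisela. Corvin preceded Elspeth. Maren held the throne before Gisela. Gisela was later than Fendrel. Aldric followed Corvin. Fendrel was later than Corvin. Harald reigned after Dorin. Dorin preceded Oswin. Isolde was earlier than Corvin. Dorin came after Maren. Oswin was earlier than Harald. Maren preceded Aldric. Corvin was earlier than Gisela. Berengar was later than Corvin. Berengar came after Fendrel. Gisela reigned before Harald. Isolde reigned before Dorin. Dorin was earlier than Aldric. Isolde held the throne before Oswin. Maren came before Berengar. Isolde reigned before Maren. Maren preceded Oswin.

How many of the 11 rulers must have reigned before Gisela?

Directly stated before Gisela: Corvin, Dorin, Fendrel, and Maren.
Isolde reaches Gisela via Isolde → Maren → Gisela.
No chain forces Elspeth (or any of the others) ahead of Gisela.
That's Corvin, Dorin, Fendrel, Isolde, and Maren — 5 in all.

5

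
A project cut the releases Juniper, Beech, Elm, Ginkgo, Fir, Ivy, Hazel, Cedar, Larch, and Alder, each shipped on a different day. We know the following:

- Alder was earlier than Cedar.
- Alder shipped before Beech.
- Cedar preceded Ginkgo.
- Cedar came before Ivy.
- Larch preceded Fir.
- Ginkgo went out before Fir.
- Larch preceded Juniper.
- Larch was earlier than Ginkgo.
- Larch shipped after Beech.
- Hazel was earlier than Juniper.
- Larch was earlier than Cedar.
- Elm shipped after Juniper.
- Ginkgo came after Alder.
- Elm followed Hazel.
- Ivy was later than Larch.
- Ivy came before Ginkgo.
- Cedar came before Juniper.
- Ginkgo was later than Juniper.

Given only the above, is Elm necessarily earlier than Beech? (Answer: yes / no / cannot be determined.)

Tracing the constraints gives Beech → Larch → Juniper → Elm, so Beech must come before Elm.
That means Elm cannot be before Beech.

no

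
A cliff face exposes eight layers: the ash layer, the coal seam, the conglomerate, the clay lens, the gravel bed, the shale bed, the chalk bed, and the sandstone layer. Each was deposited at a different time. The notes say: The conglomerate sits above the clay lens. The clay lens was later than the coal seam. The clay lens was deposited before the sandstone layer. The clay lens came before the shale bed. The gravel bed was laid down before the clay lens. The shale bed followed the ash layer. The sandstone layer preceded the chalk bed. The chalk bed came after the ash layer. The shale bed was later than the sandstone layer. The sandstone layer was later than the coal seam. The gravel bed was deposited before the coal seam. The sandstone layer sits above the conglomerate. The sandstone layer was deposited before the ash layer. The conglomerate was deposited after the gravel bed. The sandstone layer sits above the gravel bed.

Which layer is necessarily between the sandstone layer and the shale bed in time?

the ash layer

Tracing the constraints gives the sandstone layer → the ash layer → the shale bed, so the ash layer sits after the sandstone layer and before the shale bed.
No other layer is forced both after the sandstone layer and before the shale bed.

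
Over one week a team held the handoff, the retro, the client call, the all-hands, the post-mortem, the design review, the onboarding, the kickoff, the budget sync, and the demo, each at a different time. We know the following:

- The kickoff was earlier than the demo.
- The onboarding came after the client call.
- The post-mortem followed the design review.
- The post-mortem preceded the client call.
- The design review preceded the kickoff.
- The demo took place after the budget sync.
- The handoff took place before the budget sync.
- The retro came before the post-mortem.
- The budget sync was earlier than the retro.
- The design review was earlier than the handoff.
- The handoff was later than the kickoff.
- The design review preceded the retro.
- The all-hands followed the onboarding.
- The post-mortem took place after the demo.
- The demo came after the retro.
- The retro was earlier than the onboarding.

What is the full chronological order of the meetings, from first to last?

the design review, the kickoff, the handoff, the budget sync, the retro, the demo, the post-mortem, the client call, the onboarding, the all-hands

The constraints fix every adjacent pair, so only one ordering works:
the design review → the kickoff → the handoff → the budget sync → the retro → the demo → the post-mortem → the client call → the onboarding → the all-hands.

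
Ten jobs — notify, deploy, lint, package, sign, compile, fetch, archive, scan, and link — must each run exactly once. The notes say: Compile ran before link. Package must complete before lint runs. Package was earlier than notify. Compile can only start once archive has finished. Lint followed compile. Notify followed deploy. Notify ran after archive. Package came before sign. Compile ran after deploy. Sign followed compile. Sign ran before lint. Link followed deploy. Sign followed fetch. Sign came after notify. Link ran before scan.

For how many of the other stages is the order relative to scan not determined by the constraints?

5

Forced before scan: archive, compile, deploy, and link.
That leaves fetch, lint, notify, package, and sign with no forced order relative to scan — 5.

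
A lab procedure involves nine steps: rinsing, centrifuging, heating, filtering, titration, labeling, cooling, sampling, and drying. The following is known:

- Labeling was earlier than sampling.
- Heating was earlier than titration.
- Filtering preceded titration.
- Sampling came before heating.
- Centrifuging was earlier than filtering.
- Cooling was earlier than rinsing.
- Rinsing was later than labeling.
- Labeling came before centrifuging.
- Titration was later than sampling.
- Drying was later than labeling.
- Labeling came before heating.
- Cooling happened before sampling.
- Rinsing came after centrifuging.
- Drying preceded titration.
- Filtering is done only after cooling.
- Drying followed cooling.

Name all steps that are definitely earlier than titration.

Directly stated before titration: drying, filtering, heating, and sampling.
Centrifuging reaches titration via centrifuging → filtering → titration.
Cooling reaches titration via cooling → drying → titration.
Labeling reaches titration via labeling → heating → titration.
No chain forces rinsing ahead of titration.

centrifuging, cooling, drying, filtering, heating, labeling, sampling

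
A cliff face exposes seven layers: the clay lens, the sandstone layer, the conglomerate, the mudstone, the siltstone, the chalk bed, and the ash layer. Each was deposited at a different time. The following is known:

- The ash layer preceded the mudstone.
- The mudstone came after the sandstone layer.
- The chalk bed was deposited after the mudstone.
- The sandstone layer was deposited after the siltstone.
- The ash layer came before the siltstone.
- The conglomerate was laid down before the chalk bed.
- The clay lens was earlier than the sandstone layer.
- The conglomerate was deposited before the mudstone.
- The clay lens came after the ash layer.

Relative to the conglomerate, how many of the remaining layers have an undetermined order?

Forced after the conglomerate: the chalk bed and the mudstone.
That leaves the ash layer, the clay lens, the sandstone layer, and the siltstone with no forced order relative to the conglomerate — 4.

4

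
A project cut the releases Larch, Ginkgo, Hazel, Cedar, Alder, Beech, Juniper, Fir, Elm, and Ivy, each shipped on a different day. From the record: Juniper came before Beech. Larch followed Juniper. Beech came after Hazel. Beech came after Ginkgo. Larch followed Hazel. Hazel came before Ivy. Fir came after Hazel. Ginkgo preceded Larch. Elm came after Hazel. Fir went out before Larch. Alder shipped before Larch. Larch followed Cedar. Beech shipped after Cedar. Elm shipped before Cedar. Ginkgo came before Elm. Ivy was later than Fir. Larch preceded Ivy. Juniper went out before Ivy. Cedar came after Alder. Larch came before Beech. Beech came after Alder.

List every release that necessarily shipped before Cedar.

Alder, Elm, Ginkgo, Hazel

Directly stated before Cedar: Alder and Elm.
Ginkgo reaches Cedar via Ginkgo → Elm → Cedar.
Hazel reaches Cedar via Hazel → Elm → Cedar.
No chain forces Ivy (or any of the others) ahead of Cedar.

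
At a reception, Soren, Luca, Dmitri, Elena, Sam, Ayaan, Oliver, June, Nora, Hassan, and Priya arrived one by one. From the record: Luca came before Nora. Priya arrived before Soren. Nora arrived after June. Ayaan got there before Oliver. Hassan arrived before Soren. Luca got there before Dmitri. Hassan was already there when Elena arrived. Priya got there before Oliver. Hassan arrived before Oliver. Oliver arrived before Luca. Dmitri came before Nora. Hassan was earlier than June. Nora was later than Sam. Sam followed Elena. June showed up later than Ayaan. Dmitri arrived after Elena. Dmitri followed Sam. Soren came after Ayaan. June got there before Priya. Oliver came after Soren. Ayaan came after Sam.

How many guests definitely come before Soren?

6

Directly stated before Soren: Ayaan, Hassan, and Priya.
Elena reaches Soren via Elena → Sam → Ayaan → Soren.
June reaches Soren via June → Priya → Soren.
Sam reaches Soren via Sam → Ayaan → Soren.
That's Ayaan, Elena, Hassan, June, Priya, and Sam — 6 in all.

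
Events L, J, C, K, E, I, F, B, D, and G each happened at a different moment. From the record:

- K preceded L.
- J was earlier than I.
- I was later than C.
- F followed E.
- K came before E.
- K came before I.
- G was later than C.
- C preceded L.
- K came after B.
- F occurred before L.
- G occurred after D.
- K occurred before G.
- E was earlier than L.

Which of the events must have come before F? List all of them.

Directly stated before F: E.
B reaches F via B → K → E → F.
K reaches F via K → E → F.
No chain forces G (or any of the others) ahead of F.

B, E, K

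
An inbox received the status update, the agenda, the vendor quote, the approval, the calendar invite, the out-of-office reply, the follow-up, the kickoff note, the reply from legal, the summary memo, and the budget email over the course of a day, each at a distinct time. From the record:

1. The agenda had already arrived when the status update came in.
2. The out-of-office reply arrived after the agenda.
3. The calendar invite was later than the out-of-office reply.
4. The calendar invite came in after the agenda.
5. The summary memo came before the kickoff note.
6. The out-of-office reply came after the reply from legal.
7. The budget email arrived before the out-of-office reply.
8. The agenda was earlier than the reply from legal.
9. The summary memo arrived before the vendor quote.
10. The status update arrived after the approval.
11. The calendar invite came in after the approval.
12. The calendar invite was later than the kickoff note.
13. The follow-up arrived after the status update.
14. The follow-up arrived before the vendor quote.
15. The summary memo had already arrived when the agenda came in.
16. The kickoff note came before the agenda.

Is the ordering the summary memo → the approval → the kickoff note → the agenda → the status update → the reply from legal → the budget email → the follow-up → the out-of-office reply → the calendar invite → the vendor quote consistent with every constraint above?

yes

Check each stated constraint against the proposed order — e.g. the approval is ahead of the calendar invite; the summary memo is ahead of the vendor quote. Every pair is in the required order; nothing is violated.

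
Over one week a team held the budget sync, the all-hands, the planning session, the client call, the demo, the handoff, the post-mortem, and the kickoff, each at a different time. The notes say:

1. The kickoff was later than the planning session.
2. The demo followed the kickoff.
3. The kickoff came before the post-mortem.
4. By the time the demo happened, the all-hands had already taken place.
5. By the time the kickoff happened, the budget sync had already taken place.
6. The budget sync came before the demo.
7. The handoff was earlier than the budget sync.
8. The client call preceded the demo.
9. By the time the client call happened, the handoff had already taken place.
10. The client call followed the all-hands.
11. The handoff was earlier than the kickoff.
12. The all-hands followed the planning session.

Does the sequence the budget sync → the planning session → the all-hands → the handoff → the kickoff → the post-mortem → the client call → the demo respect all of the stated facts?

The constraints require the handoff before the budget sync, but in the proposed sequence the budget sync appears ahead of the handoff. That one violation is enough.

no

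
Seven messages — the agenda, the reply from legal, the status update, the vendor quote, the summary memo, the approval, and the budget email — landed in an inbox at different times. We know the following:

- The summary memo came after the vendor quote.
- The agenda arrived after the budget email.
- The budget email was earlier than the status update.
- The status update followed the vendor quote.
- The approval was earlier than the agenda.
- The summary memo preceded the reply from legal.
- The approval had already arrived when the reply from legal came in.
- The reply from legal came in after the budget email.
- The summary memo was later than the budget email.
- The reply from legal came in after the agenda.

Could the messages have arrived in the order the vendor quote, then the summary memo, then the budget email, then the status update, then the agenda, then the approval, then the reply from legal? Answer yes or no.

The constraints require the approval before the agenda, but in the proposed sequence the agenda appears ahead of the approval. That one violation is enough.

no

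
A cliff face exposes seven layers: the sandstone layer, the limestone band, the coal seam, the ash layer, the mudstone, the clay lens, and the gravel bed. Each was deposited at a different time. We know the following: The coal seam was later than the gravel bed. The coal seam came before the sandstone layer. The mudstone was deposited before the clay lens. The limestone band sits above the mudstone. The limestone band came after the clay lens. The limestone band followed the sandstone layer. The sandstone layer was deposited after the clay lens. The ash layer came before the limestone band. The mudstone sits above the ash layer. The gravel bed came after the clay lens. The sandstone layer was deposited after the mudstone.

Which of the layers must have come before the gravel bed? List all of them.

the ash layer, the clay lens, the mudstone

Directly stated before the gravel bed: the clay lens.
The ash layer reaches the gravel bed via the ash layer → the mudstone → the clay lens → the gravel bed.
The mudstone reaches the gravel bed via the mudstone → the clay lens → the gravel bed.
No chain forces the sandstone layer (or any of the others) ahead of the gravel bed.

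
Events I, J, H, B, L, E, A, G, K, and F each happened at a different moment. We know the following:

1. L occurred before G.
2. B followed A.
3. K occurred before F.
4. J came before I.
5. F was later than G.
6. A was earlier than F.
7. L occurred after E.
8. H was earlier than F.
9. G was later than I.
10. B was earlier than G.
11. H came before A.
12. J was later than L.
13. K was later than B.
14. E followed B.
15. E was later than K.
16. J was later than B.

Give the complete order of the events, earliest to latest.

The constraints fix every adjacent pair, so only one ordering works:
H → A → B → K → E → L → J → I → G → F.

H, A, B, K, E, L, J, I, G, F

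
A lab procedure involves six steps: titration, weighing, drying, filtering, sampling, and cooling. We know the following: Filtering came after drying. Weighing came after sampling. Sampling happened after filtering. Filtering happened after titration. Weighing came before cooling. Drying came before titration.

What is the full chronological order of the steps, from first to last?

The constraints fix every adjacent pair, so only one ordering works:
drying → titration → filtering → sampling → weighing → cooling.

drying, titration, filtering, sampling, weighing, cooling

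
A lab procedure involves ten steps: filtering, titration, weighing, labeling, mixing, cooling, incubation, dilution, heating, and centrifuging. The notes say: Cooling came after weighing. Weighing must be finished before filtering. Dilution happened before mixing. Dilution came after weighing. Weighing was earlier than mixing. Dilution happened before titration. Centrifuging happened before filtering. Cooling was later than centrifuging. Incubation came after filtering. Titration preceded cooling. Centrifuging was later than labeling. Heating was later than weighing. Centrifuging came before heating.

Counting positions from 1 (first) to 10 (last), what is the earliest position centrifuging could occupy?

2

Labeling must come before centrifuging — 1 forced predecessor.
Nothing else is forced ahead of centrifuging, so its earliest slot is position 1 + 1 = 2.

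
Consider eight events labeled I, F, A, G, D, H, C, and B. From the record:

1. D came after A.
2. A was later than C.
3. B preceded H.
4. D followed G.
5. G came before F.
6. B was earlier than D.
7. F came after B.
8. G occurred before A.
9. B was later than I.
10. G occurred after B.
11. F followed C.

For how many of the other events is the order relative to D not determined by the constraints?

2

Forced before D: A, B, C, G, and I.
That leaves F and H with no forced order relative to D — 2.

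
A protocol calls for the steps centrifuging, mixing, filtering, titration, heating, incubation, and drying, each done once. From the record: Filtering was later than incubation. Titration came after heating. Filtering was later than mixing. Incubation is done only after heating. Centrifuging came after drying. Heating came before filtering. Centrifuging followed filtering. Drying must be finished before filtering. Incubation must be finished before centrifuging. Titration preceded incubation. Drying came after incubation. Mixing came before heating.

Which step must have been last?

centrifuging

Every other step has a chain of constraints placing it before centrifuging, so centrifuging is last.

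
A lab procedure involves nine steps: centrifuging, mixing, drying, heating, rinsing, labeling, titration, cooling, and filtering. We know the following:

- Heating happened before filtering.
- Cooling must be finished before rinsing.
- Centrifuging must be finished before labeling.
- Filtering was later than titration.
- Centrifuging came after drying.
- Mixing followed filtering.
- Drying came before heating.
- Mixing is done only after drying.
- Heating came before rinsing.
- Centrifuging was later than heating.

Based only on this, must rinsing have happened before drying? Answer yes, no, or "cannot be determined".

Tracing the constraints gives drying → heating → rinsing, so drying must come before rinsing.
That means rinsing cannot be before drying.

no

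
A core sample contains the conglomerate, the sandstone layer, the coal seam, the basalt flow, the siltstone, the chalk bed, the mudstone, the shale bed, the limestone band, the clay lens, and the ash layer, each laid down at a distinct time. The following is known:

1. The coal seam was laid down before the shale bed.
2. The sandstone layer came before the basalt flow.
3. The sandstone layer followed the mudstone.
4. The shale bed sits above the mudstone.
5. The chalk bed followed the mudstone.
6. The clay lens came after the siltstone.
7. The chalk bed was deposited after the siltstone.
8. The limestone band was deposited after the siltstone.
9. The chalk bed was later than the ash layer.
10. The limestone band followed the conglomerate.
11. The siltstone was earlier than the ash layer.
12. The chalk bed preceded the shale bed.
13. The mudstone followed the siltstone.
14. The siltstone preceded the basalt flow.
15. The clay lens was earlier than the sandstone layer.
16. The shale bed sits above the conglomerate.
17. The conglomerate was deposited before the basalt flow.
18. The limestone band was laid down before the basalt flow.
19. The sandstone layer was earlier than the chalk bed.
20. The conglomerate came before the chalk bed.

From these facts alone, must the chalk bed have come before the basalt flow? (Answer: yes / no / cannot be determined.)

cannot be determined

No chain of stated constraints runs from the chalk bed to the basalt flow, and none runs from the basalt flow to the chalk bed either.
So the relative order of the chalk bed and the basalt flow is not fixed by the given facts.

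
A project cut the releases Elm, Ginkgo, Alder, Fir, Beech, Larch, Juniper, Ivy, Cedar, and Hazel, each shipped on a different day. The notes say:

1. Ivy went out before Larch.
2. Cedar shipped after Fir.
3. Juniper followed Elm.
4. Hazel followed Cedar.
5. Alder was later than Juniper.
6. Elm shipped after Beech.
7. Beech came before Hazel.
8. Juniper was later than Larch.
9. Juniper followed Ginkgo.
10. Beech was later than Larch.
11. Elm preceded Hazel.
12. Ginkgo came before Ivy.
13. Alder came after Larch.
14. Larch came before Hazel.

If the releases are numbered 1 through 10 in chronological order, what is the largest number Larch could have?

5

Larch must come before Alder, Beech, Elm, Hazel, and Juniper — 5 releases forced after it.
Everything else can be placed before Larch in some valid order, so Larch can sit as late as position 10 − 5 = 5.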